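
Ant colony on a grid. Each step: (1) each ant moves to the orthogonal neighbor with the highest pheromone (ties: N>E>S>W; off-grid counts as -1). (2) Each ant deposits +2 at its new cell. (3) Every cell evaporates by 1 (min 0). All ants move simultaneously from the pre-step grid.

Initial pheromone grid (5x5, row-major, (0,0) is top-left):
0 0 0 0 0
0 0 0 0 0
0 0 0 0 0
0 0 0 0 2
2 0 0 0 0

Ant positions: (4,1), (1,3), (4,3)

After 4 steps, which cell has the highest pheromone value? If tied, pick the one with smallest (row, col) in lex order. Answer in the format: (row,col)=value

Step 1: ant0:(4,1)->W->(4,0) | ant1:(1,3)->N->(0,3) | ant2:(4,3)->N->(3,3)
  grid max=3 at (4,0)
Step 2: ant0:(4,0)->N->(3,0) | ant1:(0,3)->E->(0,4) | ant2:(3,3)->E->(3,4)
  grid max=2 at (3,4)
Step 3: ant0:(3,0)->S->(4,0) | ant1:(0,4)->S->(1,4) | ant2:(3,4)->N->(2,4)
  grid max=3 at (4,0)
Step 4: ant0:(4,0)->N->(3,0) | ant1:(1,4)->S->(2,4) | ant2:(2,4)->N->(1,4)
  grid max=2 at (1,4)
Final grid:
  0 0 0 0 0
  0 0 0 0 2
  0 0 0 0 2
  1 0 0 0 0
  2 0 0 0 0
Max pheromone 2 at (1,4)

Answer: (1,4)=2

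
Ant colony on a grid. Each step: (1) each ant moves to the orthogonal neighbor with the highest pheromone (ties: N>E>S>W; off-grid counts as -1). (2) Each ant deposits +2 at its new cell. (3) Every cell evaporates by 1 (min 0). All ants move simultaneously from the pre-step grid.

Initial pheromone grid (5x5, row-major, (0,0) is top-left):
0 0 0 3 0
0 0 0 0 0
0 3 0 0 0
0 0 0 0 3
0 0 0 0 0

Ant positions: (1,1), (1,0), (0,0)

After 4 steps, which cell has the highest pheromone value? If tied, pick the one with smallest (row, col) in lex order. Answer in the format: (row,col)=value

Answer: (0,0)=4

Derivation:
Step 1: ant0:(1,1)->S->(2,1) | ant1:(1,0)->N->(0,0) | ant2:(0,0)->E->(0,1)
  grid max=4 at (2,1)
Step 2: ant0:(2,1)->N->(1,1) | ant1:(0,0)->E->(0,1) | ant2:(0,1)->W->(0,0)
  grid max=3 at (2,1)
Step 3: ant0:(1,1)->S->(2,1) | ant1:(0,1)->W->(0,0) | ant2:(0,0)->E->(0,1)
  grid max=4 at (2,1)
Step 4: ant0:(2,1)->N->(1,1) | ant1:(0,0)->E->(0,1) | ant2:(0,1)->W->(0,0)
  grid max=4 at (0,0)
Final grid:
  4 4 0 0 0
  0 1 0 0 0
  0 3 0 0 0
  0 0 0 0 0
  0 0 0 0 0
Max pheromone 4 at (0,0)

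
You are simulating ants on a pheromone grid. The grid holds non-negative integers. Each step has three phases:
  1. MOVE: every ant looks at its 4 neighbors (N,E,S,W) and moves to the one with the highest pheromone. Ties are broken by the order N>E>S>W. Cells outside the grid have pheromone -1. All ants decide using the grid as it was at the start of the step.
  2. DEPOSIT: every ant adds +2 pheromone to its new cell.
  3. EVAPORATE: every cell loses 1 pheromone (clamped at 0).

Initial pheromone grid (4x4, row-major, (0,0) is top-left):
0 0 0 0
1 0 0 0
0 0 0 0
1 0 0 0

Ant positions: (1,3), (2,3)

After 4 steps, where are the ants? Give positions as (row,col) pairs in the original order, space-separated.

Step 1: ant0:(1,3)->N->(0,3) | ant1:(2,3)->N->(1,3)
  grid max=1 at (0,3)
Step 2: ant0:(0,3)->S->(1,3) | ant1:(1,3)->N->(0,3)
  grid max=2 at (0,3)
Step 3: ant0:(1,3)->N->(0,3) | ant1:(0,3)->S->(1,3)
  grid max=3 at (0,3)
Step 4: ant0:(0,3)->S->(1,3) | ant1:(1,3)->N->(0,3)
  grid max=4 at (0,3)

(1,3) (0,3)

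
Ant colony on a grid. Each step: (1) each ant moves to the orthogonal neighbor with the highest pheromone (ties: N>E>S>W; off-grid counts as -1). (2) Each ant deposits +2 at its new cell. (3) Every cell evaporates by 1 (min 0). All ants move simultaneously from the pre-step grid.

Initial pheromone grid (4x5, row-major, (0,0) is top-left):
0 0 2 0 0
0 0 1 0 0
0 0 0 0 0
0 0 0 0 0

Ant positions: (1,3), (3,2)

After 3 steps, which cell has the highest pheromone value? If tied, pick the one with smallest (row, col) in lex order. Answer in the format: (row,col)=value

Step 1: ant0:(1,3)->W->(1,2) | ant1:(3,2)->N->(2,2)
  grid max=2 at (1,2)
Step 2: ant0:(1,2)->N->(0,2) | ant1:(2,2)->N->(1,2)
  grid max=3 at (1,2)
Step 3: ant0:(0,2)->S->(1,2) | ant1:(1,2)->N->(0,2)
  grid max=4 at (1,2)
Final grid:
  0 0 3 0 0
  0 0 4 0 0
  0 0 0 0 0
  0 0 0 0 0
Max pheromone 4 at (1,2)

Answer: (1,2)=4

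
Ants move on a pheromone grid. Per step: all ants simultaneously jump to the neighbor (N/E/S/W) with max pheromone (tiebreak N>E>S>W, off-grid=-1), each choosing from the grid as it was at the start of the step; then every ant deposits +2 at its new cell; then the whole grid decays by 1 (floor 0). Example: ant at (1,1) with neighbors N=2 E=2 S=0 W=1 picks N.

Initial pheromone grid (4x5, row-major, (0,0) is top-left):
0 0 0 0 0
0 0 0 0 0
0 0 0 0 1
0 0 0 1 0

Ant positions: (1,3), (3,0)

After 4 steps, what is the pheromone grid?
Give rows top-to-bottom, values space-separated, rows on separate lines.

After step 1: ants at (0,3),(2,0)
  0 0 0 1 0
  0 0 0 0 0
  1 0 0 0 0
  0 0 0 0 0
After step 2: ants at (0,4),(1,0)
  0 0 0 0 1
  1 0 0 0 0
  0 0 0 0 0
  0 0 0 0 0
After step 3: ants at (1,4),(0,0)
  1 0 0 0 0
  0 0 0 0 1
  0 0 0 0 0
  0 0 0 0 0
After step 4: ants at (0,4),(0,1)
  0 1 0 0 1
  0 0 0 0 0
  0 0 0 0 0
  0 0 0 0 0

0 1 0 0 1
0 0 0 0 0
0 0 0 0 0
0 0 0 0 0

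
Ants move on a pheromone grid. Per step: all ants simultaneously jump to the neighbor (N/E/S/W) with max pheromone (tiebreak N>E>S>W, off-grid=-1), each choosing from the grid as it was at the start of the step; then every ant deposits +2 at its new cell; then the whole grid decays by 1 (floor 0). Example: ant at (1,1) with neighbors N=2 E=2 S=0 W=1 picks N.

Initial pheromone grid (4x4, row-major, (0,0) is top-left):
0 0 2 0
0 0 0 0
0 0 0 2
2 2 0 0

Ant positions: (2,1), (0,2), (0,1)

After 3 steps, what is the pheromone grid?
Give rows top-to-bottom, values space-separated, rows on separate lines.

After step 1: ants at (3,1),(0,3),(0,2)
  0 0 3 1
  0 0 0 0
  0 0 0 1
  1 3 0 0
After step 2: ants at (3,0),(0,2),(0,3)
  0 0 4 2
  0 0 0 0
  0 0 0 0
  2 2 0 0
After step 3: ants at (3,1),(0,3),(0,2)
  0 0 5 3
  0 0 0 0
  0 0 0 0
  1 3 0 0

0 0 5 3
0 0 0 0
0 0 0 0
1 3 0 0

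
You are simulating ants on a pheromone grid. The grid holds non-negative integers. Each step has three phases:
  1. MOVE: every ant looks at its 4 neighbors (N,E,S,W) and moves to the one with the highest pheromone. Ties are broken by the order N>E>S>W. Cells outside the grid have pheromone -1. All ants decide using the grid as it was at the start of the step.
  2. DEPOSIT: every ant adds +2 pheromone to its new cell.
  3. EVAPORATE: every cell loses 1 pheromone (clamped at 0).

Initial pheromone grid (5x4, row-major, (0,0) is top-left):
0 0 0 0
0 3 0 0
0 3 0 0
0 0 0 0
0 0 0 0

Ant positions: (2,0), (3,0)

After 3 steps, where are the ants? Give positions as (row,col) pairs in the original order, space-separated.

Step 1: ant0:(2,0)->E->(2,1) | ant1:(3,0)->N->(2,0)
  grid max=4 at (2,1)
Step 2: ant0:(2,1)->N->(1,1) | ant1:(2,0)->E->(2,1)
  grid max=5 at (2,1)
Step 3: ant0:(1,1)->S->(2,1) | ant1:(2,1)->N->(1,1)
  grid max=6 at (2,1)

(2,1) (1,1)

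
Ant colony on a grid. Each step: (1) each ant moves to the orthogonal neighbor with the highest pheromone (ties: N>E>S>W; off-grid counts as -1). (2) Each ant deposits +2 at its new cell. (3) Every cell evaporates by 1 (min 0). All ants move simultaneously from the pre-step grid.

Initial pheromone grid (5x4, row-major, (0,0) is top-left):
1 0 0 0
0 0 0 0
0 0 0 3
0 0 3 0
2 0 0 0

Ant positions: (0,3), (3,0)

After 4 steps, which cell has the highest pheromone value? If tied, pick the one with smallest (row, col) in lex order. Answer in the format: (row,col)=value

Answer: (2,3)=3

Derivation:
Step 1: ant0:(0,3)->S->(1,3) | ant1:(3,0)->S->(4,0)
  grid max=3 at (4,0)
Step 2: ant0:(1,3)->S->(2,3) | ant1:(4,0)->N->(3,0)
  grid max=3 at (2,3)
Step 3: ant0:(2,3)->N->(1,3) | ant1:(3,0)->S->(4,0)
  grid max=3 at (4,0)
Step 4: ant0:(1,3)->S->(2,3) | ant1:(4,0)->N->(3,0)
  grid max=3 at (2,3)
Final grid:
  0 0 0 0
  0 0 0 0
  0 0 0 3
  1 0 0 0
  2 0 0 0
Max pheromone 3 at (2,3)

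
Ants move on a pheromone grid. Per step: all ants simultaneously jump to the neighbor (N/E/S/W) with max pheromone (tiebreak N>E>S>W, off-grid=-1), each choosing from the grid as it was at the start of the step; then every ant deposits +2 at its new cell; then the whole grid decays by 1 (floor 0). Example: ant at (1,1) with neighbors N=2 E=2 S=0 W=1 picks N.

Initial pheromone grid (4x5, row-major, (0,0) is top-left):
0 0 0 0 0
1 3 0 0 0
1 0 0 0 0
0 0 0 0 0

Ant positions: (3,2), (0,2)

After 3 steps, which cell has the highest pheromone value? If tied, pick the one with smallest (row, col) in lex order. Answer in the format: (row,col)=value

Answer: (1,1)=2

Derivation:
Step 1: ant0:(3,2)->N->(2,2) | ant1:(0,2)->E->(0,3)
  grid max=2 at (1,1)
Step 2: ant0:(2,2)->N->(1,2) | ant1:(0,3)->E->(0,4)
  grid max=1 at (0,4)
Step 3: ant0:(1,2)->W->(1,1) | ant1:(0,4)->S->(1,4)
  grid max=2 at (1,1)
Final grid:
  0 0 0 0 0
  0 2 0 0 1
  0 0 0 0 0
  0 0 0 0 0
Max pheromone 2 at (1,1)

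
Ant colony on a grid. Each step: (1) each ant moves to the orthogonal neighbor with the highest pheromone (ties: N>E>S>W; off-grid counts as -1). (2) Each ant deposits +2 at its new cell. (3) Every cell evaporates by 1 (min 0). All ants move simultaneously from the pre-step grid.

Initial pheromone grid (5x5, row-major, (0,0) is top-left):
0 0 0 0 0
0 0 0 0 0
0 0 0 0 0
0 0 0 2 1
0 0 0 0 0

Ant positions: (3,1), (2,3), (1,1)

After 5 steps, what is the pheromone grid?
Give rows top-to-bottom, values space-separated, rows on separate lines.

After step 1: ants at (2,1),(3,3),(0,1)
  0 1 0 0 0
  0 0 0 0 0
  0 1 0 0 0
  0 0 0 3 0
  0 0 0 0 0
After step 2: ants at (1,1),(2,3),(0,2)
  0 0 1 0 0
  0 1 0 0 0
  0 0 0 1 0
  0 0 0 2 0
  0 0 0 0 0
After step 3: ants at (0,1),(3,3),(0,3)
  0 1 0 1 0
  0 0 0 0 0
  0 0 0 0 0
  0 0 0 3 0
  0 0 0 0 0
After step 4: ants at (0,2),(2,3),(0,4)
  0 0 1 0 1
  0 0 0 0 0
  0 0 0 1 0
  0 0 0 2 0
  0 0 0 0 0
After step 5: ants at (0,3),(3,3),(1,4)
  0 0 0 1 0
  0 0 0 0 1
  0 0 0 0 0
  0 0 0 3 0
  0 0 0 0 0

0 0 0 1 0
0 0 0 0 1
0 0 0 0 0
0 0 0 3 0
0 0 0 0 0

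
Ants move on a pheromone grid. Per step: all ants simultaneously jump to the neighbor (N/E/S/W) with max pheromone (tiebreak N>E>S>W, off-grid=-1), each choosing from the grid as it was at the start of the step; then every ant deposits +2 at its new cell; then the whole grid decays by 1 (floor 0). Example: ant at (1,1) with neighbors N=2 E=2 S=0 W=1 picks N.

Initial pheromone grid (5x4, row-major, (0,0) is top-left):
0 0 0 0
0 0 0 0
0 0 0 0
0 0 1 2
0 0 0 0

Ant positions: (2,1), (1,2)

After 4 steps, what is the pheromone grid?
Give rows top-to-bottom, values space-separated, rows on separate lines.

After step 1: ants at (1,1),(0,2)
  0 0 1 0
  0 1 0 0
  0 0 0 0
  0 0 0 1
  0 0 0 0
After step 2: ants at (0,1),(0,3)
  0 1 0 1
  0 0 0 0
  0 0 0 0
  0 0 0 0
  0 0 0 0
After step 3: ants at (0,2),(1,3)
  0 0 1 0
  0 0 0 1
  0 0 0 0
  0 0 0 0
  0 0 0 0
After step 4: ants at (0,3),(0,3)
  0 0 0 3
  0 0 0 0
  0 0 0 0
  0 0 0 0
  0 0 0 0

0 0 0 3
0 0 0 0
0 0 0 0
0 0 0 0
0 0 0 0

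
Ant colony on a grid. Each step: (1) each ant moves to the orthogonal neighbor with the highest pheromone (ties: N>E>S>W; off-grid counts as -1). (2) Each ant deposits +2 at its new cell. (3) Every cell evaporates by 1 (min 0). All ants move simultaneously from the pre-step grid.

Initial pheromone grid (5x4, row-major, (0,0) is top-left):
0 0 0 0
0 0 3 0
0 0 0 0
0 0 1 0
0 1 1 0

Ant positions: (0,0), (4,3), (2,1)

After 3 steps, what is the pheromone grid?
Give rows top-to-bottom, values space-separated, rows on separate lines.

After step 1: ants at (0,1),(4,2),(1,1)
  0 1 0 0
  0 1 2 0
  0 0 0 0
  0 0 0 0
  0 0 2 0
After step 2: ants at (1,1),(3,2),(1,2)
  0 0 0 0
  0 2 3 0
  0 0 0 0
  0 0 1 0
  0 0 1 0
After step 3: ants at (1,2),(4,2),(1,1)
  0 0 0 0
  0 3 4 0
  0 0 0 0
  0 0 0 0
  0 0 2 0

0 0 0 0
0 3 4 0
0 0 0 0
0 0 0 0
0 0 2 0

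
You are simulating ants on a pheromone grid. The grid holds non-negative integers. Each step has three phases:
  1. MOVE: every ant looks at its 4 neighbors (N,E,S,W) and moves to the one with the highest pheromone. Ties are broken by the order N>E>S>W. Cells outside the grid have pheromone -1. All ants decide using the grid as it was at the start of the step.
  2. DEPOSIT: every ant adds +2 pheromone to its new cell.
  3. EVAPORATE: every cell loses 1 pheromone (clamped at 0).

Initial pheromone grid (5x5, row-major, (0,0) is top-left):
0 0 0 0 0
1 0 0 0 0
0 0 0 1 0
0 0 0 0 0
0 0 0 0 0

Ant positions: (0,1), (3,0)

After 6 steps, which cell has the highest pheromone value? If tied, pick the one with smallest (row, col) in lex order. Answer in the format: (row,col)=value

Answer: (0,3)=1

Derivation:
Step 1: ant0:(0,1)->E->(0,2) | ant1:(3,0)->N->(2,0)
  grid max=1 at (0,2)
Step 2: ant0:(0,2)->E->(0,3) | ant1:(2,0)->N->(1,0)
  grid max=1 at (0,3)
Step 3: ant0:(0,3)->E->(0,4) | ant1:(1,0)->N->(0,0)
  grid max=1 at (0,0)
Step 4: ant0:(0,4)->S->(1,4) | ant1:(0,0)->E->(0,1)
  grid max=1 at (0,1)
Step 5: ant0:(1,4)->N->(0,4) | ant1:(0,1)->E->(0,2)
  grid max=1 at (0,2)
Step 6: ant0:(0,4)->S->(1,4) | ant1:(0,2)->E->(0,3)
  grid max=1 at (0,3)
Final grid:
  0 0 0 1 0
  0 0 0 0 1
  0 0 0 0 0
  0 0 0 0 0
  0 0 0 0 0
Max pheromone 1 at (0,3)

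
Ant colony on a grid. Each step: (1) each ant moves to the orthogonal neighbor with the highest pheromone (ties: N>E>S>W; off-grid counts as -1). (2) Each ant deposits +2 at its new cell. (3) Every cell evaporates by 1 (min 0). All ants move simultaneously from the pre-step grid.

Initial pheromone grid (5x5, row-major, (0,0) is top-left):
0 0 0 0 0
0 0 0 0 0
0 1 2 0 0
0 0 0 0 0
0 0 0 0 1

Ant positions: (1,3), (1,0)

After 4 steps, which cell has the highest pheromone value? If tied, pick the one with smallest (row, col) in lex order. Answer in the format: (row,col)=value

Answer: (0,3)=1

Derivation:
Step 1: ant0:(1,3)->N->(0,3) | ant1:(1,0)->N->(0,0)
  grid max=1 at (0,0)
Step 2: ant0:(0,3)->E->(0,4) | ant1:(0,0)->E->(0,1)
  grid max=1 at (0,1)
Step 3: ant0:(0,4)->S->(1,4) | ant1:(0,1)->E->(0,2)
  grid max=1 at (0,2)
Step 4: ant0:(1,4)->N->(0,4) | ant1:(0,2)->E->(0,3)
  grid max=1 at (0,3)
Final grid:
  0 0 0 1 1
  0 0 0 0 0
  0 0 0 0 0
  0 0 0 0 0
  0 0 0 0 0
Max pheromone 1 at (0,3)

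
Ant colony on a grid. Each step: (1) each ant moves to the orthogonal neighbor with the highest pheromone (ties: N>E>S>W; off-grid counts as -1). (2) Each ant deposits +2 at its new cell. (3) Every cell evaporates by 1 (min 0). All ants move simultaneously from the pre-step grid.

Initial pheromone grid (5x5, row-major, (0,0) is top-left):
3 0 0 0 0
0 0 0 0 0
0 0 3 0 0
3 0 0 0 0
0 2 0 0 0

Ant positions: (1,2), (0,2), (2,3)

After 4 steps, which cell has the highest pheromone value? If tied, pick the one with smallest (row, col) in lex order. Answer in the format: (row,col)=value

Answer: (2,2)=7

Derivation:
Step 1: ant0:(1,2)->S->(2,2) | ant1:(0,2)->E->(0,3) | ant2:(2,3)->W->(2,2)
  grid max=6 at (2,2)
Step 2: ant0:(2,2)->N->(1,2) | ant1:(0,3)->E->(0,4) | ant2:(2,2)->N->(1,2)
  grid max=5 at (2,2)
Step 3: ant0:(1,2)->S->(2,2) | ant1:(0,4)->S->(1,4) | ant2:(1,2)->S->(2,2)
  grid max=8 at (2,2)
Step 4: ant0:(2,2)->N->(1,2) | ant1:(1,4)->N->(0,4) | ant2:(2,2)->N->(1,2)
  grid max=7 at (2,2)
Final grid:
  0 0 0 0 1
  0 0 5 0 0
  0 0 7 0 0
  0 0 0 0 0
  0 0 0 0 0
Max pheromone 7 at (2,2)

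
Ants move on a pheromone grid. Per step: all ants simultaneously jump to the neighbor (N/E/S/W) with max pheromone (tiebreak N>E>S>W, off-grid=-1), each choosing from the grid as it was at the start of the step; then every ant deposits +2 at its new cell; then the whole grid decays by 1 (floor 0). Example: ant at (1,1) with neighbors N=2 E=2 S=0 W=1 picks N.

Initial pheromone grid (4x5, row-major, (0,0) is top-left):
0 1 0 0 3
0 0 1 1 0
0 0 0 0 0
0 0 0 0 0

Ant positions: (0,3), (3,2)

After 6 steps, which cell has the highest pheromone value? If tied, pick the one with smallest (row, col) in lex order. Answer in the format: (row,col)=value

Step 1: ant0:(0,3)->E->(0,4) | ant1:(3,2)->N->(2,2)
  grid max=4 at (0,4)
Step 2: ant0:(0,4)->S->(1,4) | ant1:(2,2)->N->(1,2)
  grid max=3 at (0,4)
Step 3: ant0:(1,4)->N->(0,4) | ant1:(1,2)->N->(0,2)
  grid max=4 at (0,4)
Step 4: ant0:(0,4)->S->(1,4) | ant1:(0,2)->E->(0,3)
  grid max=3 at (0,4)
Step 5: ant0:(1,4)->N->(0,4) | ant1:(0,3)->E->(0,4)
  grid max=6 at (0,4)
Step 6: ant0:(0,4)->S->(1,4) | ant1:(0,4)->S->(1,4)
  grid max=5 at (0,4)
Final grid:
  0 0 0 0 5
  0 0 0 0 3
  0 0 0 0 0
  0 0 0 0 0
Max pheromone 5 at (0,4)

Answer: (0,4)=5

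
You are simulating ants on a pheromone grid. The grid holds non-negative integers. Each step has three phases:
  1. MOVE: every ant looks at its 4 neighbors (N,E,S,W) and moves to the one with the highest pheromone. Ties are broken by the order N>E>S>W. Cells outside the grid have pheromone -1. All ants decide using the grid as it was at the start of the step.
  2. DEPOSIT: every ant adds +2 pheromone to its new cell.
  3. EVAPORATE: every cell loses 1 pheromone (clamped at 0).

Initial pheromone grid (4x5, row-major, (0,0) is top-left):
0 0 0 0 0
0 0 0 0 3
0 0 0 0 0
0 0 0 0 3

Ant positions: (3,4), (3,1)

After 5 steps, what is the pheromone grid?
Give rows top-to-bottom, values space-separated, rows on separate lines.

After step 1: ants at (2,4),(2,1)
  0 0 0 0 0
  0 0 0 0 2
  0 1 0 0 1
  0 0 0 0 2
After step 2: ants at (1,4),(1,1)
  0 0 0 0 0
  0 1 0 0 3
  0 0 0 0 0
  0 0 0 0 1
After step 3: ants at (0,4),(0,1)
  0 1 0 0 1
  0 0 0 0 2
  0 0 0 0 0
  0 0 0 0 0
After step 4: ants at (1,4),(0,2)
  0 0 1 0 0
  0 0 0 0 3
  0 0 0 0 0
  0 0 0 0 0
After step 5: ants at (0,4),(0,3)
  0 0 0 1 1
  0 0 0 0 2
  0 0 0 0 0
  0 0 0 0 0

0 0 0 1 1
0 0 0 0 2
0 0 0 0 0
0 0 0 0 0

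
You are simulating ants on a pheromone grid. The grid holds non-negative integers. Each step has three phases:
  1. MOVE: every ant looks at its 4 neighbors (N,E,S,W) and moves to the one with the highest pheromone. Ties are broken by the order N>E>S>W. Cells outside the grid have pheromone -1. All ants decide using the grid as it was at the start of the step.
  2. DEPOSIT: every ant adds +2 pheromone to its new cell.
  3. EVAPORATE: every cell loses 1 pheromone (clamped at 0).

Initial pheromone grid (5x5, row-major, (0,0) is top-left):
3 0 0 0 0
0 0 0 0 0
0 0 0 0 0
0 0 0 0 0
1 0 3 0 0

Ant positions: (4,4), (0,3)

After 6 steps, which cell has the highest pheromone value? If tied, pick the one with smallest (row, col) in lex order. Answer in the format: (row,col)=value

Step 1: ant0:(4,4)->N->(3,4) | ant1:(0,3)->E->(0,4)
  grid max=2 at (0,0)
Step 2: ant0:(3,4)->N->(2,4) | ant1:(0,4)->S->(1,4)
  grid max=1 at (0,0)
Step 3: ant0:(2,4)->N->(1,4) | ant1:(1,4)->S->(2,4)
  grid max=2 at (1,4)
Step 4: ant0:(1,4)->S->(2,4) | ant1:(2,4)->N->(1,4)
  grid max=3 at (1,4)
Step 5: ant0:(2,4)->N->(1,4) | ant1:(1,4)->S->(2,4)
  grid max=4 at (1,4)
Step 6: ant0:(1,4)->S->(2,4) | ant1:(2,4)->N->(1,4)
  grid max=5 at (1,4)
Final grid:
  0 0 0 0 0
  0 0 0 0 5
  0 0 0 0 5
  0 0 0 0 0
  0 0 0 0 0
Max pheromone 5 at (1,4)

Answer: (1,4)=5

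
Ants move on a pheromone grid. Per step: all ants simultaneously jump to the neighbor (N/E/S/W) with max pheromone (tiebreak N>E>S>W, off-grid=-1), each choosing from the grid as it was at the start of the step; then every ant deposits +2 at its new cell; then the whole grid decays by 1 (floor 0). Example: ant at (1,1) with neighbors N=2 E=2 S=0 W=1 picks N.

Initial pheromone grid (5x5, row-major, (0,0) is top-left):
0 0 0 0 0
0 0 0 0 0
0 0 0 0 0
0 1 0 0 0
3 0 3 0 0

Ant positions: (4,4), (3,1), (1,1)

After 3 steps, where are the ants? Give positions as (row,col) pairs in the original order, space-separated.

Step 1: ant0:(4,4)->N->(3,4) | ant1:(3,1)->N->(2,1) | ant2:(1,1)->N->(0,1)
  grid max=2 at (4,0)
Step 2: ant0:(3,4)->N->(2,4) | ant1:(2,1)->N->(1,1) | ant2:(0,1)->E->(0,2)
  grid max=1 at (0,2)
Step 3: ant0:(2,4)->N->(1,4) | ant1:(1,1)->N->(0,1) | ant2:(0,2)->E->(0,3)
  grid max=1 at (0,1)

(1,4) (0,1) (0,3)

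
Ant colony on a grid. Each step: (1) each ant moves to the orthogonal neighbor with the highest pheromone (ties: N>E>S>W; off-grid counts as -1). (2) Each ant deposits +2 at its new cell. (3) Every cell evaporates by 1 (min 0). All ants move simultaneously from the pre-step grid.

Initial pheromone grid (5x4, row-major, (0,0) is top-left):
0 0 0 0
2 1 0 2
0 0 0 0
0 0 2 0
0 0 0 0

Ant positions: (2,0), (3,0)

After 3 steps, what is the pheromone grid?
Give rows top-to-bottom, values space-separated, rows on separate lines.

After step 1: ants at (1,0),(2,0)
  0 0 0 0
  3 0 0 1
  1 0 0 0
  0 0 1 0
  0 0 0 0
After step 2: ants at (2,0),(1,0)
  0 0 0 0
  4 0 0 0
  2 0 0 0
  0 0 0 0
  0 0 0 0
After step 3: ants at (1,0),(2,0)
  0 0 0 0
  5 0 0 0
  3 0 0 0
  0 0 0 0
  0 0 0 0

0 0 0 0
5 0 0 0
3 0 0 0
0 0 0 0
0 0 0 0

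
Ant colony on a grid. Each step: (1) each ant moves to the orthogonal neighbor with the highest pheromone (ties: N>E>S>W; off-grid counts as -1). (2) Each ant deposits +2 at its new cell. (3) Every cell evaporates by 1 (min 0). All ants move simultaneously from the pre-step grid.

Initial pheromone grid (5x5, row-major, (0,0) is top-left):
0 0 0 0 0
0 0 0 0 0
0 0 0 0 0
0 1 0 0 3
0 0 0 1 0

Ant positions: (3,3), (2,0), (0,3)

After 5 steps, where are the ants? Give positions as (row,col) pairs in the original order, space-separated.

Step 1: ant0:(3,3)->E->(3,4) | ant1:(2,0)->N->(1,0) | ant2:(0,3)->E->(0,4)
  grid max=4 at (3,4)
Step 2: ant0:(3,4)->N->(2,4) | ant1:(1,0)->N->(0,0) | ant2:(0,4)->S->(1,4)
  grid max=3 at (3,4)
Step 3: ant0:(2,4)->S->(3,4) | ant1:(0,0)->E->(0,1) | ant2:(1,4)->S->(2,4)
  grid max=4 at (3,4)
Step 4: ant0:(3,4)->N->(2,4) | ant1:(0,1)->E->(0,2) | ant2:(2,4)->S->(3,4)
  grid max=5 at (3,4)
Step 5: ant0:(2,4)->S->(3,4) | ant1:(0,2)->E->(0,3) | ant2:(3,4)->N->(2,4)
  grid max=6 at (3,4)

(3,4) (0,3) (2,4)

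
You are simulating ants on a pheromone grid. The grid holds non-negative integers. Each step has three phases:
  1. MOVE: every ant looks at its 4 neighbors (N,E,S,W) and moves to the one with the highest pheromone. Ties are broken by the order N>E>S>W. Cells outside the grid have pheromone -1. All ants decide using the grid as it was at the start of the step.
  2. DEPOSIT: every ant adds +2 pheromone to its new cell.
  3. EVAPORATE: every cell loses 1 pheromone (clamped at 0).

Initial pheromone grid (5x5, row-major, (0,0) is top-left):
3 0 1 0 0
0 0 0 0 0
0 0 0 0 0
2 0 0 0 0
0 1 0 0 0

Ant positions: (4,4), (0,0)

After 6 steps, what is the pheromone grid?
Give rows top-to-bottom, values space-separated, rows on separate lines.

After step 1: ants at (3,4),(0,1)
  2 1 0 0 0
  0 0 0 0 0
  0 0 0 0 0
  1 0 0 0 1
  0 0 0 0 0
After step 2: ants at (2,4),(0,0)
  3 0 0 0 0
  0 0 0 0 0
  0 0 0 0 1
  0 0 0 0 0
  0 0 0 0 0
After step 3: ants at (1,4),(0,1)
  2 1 0 0 0
  0 0 0 0 1
  0 0 0 0 0
  0 0 0 0 0
  0 0 0 0 0
After step 4: ants at (0,4),(0,0)
  3 0 0 0 1
  0 0 0 0 0
  0 0 0 0 0
  0 0 0 0 0
  0 0 0 0 0
After step 5: ants at (1,4),(0,1)
  2 1 0 0 0
  0 0 0 0 1
  0 0 0 0 0
  0 0 0 0 0
  0 0 0 0 0
After step 6: ants at (0,4),(0,0)
  3 0 0 0 1
  0 0 0 0 0
  0 0 0 0 0
  0 0 0 0 0
  0 0 0 0 0

3 0 0 0 1
0 0 0 0 0
0 0 0 0 0
0 0 0 0 0
0 0 0 0 0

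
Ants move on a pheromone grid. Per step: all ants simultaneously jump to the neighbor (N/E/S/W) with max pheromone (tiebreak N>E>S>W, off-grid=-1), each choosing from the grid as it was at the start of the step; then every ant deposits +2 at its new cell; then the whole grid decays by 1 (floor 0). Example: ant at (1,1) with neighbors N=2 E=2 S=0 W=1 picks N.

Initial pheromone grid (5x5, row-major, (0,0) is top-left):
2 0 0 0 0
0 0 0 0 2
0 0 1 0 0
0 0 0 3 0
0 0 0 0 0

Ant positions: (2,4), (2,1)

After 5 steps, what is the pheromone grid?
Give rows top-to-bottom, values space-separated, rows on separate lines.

After step 1: ants at (1,4),(2,2)
  1 0 0 0 0
  0 0 0 0 3
  0 0 2 0 0
  0 0 0 2 0
  0 0 0 0 0
After step 2: ants at (0,4),(1,2)
  0 0 0 0 1
  0 0 1 0 2
  0 0 1 0 0
  0 0 0 1 0
  0 0 0 0 0
After step 3: ants at (1,4),(2,2)
  0 0 0 0 0
  0 0 0 0 3
  0 0 2 0 0
  0 0 0 0 0
  0 0 0 0 0
After step 4: ants at (0,4),(1,2)
  0 0 0 0 1
  0 0 1 0 2
  0 0 1 0 0
  0 0 0 0 0
  0 0 0 0 0
After step 5: ants at (1,4),(2,2)
  0 0 0 0 0
  0 0 0 0 3
  0 0 2 0 0
  0 0 0 0 0
  0 0 0 0 0

0 0 0 0 0
0 0 0 0 3
0 0 2 0 0
0 0 0 0 0
0 0 0 0 0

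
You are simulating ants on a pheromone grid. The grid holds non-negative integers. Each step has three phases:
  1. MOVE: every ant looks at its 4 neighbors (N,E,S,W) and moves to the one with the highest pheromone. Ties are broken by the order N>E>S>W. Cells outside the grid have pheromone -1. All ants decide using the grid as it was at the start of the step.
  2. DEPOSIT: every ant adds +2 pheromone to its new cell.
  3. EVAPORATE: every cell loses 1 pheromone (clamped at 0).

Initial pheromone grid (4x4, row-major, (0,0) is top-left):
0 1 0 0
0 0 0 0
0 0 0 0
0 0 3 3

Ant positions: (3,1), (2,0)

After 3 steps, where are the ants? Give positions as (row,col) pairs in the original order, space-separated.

Step 1: ant0:(3,1)->E->(3,2) | ant1:(2,0)->N->(1,0)
  grid max=4 at (3,2)
Step 2: ant0:(3,2)->E->(3,3) | ant1:(1,0)->N->(0,0)
  grid max=3 at (3,2)
Step 3: ant0:(3,3)->W->(3,2) | ant1:(0,0)->E->(0,1)
  grid max=4 at (3,2)

(3,2) (0,1)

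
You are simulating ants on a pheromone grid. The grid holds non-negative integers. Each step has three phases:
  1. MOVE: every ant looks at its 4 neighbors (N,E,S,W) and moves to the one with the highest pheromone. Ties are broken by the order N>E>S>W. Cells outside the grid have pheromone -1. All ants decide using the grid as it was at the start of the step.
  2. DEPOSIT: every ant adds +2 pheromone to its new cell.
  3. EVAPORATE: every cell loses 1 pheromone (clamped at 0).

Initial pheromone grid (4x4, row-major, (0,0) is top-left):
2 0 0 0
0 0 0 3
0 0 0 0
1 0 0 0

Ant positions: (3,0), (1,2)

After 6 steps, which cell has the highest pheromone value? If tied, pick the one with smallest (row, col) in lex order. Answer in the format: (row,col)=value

Step 1: ant0:(3,0)->N->(2,0) | ant1:(1,2)->E->(1,3)
  grid max=4 at (1,3)
Step 2: ant0:(2,0)->N->(1,0) | ant1:(1,3)->N->(0,3)
  grid max=3 at (1,3)
Step 3: ant0:(1,0)->N->(0,0) | ant1:(0,3)->S->(1,3)
  grid max=4 at (1,3)
Step 4: ant0:(0,0)->E->(0,1) | ant1:(1,3)->N->(0,3)
  grid max=3 at (1,3)
Step 5: ant0:(0,1)->E->(0,2) | ant1:(0,3)->S->(1,3)
  grid max=4 at (1,3)
Step 6: ant0:(0,2)->E->(0,3) | ant1:(1,3)->N->(0,3)
  grid max=3 at (0,3)
Final grid:
  0 0 0 3
  0 0 0 3
  0 0 0 0
  0 0 0 0
Max pheromone 3 at (0,3)

Answer: (0,3)=3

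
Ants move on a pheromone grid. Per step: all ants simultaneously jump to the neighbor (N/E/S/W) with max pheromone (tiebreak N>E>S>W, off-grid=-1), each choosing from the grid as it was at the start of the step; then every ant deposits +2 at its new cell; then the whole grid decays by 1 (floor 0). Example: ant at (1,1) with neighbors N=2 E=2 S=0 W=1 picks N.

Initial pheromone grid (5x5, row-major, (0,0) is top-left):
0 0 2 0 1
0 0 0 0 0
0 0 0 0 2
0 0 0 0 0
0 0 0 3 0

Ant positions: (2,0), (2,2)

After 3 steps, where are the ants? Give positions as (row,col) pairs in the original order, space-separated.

Step 1: ant0:(2,0)->N->(1,0) | ant1:(2,2)->N->(1,2)
  grid max=2 at (4,3)
Step 2: ant0:(1,0)->N->(0,0) | ant1:(1,2)->N->(0,2)
  grid max=2 at (0,2)
Step 3: ant0:(0,0)->E->(0,1) | ant1:(0,2)->E->(0,3)
  grid max=1 at (0,1)

(0,1) (0,3)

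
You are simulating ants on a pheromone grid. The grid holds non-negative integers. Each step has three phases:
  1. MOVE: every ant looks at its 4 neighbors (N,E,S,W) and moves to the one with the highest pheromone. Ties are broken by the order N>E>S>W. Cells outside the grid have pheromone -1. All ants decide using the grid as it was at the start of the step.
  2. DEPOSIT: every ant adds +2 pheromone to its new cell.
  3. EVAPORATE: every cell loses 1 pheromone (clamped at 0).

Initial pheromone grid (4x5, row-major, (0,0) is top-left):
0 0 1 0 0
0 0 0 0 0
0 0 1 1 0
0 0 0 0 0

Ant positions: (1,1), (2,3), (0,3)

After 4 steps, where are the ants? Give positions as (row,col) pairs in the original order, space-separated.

Step 1: ant0:(1,1)->N->(0,1) | ant1:(2,3)->W->(2,2) | ant2:(0,3)->W->(0,2)
  grid max=2 at (0,2)
Step 2: ant0:(0,1)->E->(0,2) | ant1:(2,2)->N->(1,2) | ant2:(0,2)->W->(0,1)
  grid max=3 at (0,2)
Step 3: ant0:(0,2)->W->(0,1) | ant1:(1,2)->N->(0,2) | ant2:(0,1)->E->(0,2)
  grid max=6 at (0,2)
Step 4: ant0:(0,1)->E->(0,2) | ant1:(0,2)->W->(0,1) | ant2:(0,2)->W->(0,1)
  grid max=7 at (0,2)

(0,2) (0,1) (0,1)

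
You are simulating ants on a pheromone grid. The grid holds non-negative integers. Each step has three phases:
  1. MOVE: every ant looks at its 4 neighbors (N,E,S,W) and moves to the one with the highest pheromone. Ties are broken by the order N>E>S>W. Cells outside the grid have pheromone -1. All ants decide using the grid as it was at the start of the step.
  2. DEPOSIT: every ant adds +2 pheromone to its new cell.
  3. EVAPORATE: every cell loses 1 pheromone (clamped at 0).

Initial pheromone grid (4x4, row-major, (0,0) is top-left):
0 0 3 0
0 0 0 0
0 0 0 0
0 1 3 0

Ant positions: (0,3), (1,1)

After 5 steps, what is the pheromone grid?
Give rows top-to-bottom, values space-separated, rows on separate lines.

After step 1: ants at (0,2),(0,1)
  0 1 4 0
  0 0 0 0
  0 0 0 0
  0 0 2 0
After step 2: ants at (0,1),(0,2)
  0 2 5 0
  0 0 0 0
  0 0 0 0
  0 0 1 0
After step 3: ants at (0,2),(0,1)
  0 3 6 0
  0 0 0 0
  0 0 0 0
  0 0 0 0
After step 4: ants at (0,1),(0,2)
  0 4 7 0
  0 0 0 0
  0 0 0 0
  0 0 0 0
After step 5: ants at (0,2),(0,1)
  0 5 8 0
  0 0 0 0
  0 0 0 0
  0 0 0 0

0 5 8 0
0 0 0 0
0 0 0 0
0 0 0 0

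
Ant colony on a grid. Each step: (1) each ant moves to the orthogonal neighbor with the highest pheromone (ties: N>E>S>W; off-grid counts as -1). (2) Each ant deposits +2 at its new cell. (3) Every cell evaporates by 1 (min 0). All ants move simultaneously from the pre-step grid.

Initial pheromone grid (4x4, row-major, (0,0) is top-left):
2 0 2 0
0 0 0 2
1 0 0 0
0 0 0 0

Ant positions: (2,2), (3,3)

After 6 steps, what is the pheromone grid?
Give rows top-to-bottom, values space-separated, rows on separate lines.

After step 1: ants at (1,2),(2,3)
  1 0 1 0
  0 0 1 1
  0 0 0 1
  0 0 0 0
After step 2: ants at (0,2),(1,3)
  0 0 2 0
  0 0 0 2
  0 0 0 0
  0 0 0 0
After step 3: ants at (0,3),(0,3)
  0 0 1 3
  0 0 0 1
  0 0 0 0
  0 0 0 0
After step 4: ants at (1,3),(1,3)
  0 0 0 2
  0 0 0 4
  0 0 0 0
  0 0 0 0
After step 5: ants at (0,3),(0,3)
  0 0 0 5
  0 0 0 3
  0 0 0 0
  0 0 0 0
After step 6: ants at (1,3),(1,3)
  0 0 0 4
  0 0 0 6
  0 0 0 0
  0 0 0 0

0 0 0 4
0 0 0 6
0 0 0 0
0 0 0 0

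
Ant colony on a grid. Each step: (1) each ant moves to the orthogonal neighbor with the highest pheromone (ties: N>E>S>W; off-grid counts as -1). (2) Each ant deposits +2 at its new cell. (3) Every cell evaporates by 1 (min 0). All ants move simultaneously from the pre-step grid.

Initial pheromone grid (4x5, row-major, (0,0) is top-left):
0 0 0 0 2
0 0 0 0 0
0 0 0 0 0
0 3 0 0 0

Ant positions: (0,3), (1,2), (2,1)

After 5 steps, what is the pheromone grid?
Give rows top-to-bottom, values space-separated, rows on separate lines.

After step 1: ants at (0,4),(0,2),(3,1)
  0 0 1 0 3
  0 0 0 0 0
  0 0 0 0 0
  0 4 0 0 0
After step 2: ants at (1,4),(0,3),(2,1)
  0 0 0 1 2
  0 0 0 0 1
  0 1 0 0 0
  0 3 0 0 0
After step 3: ants at (0,4),(0,4),(3,1)
  0 0 0 0 5
  0 0 0 0 0
  0 0 0 0 0
  0 4 0 0 0
After step 4: ants at (1,4),(1,4),(2,1)
  0 0 0 0 4
  0 0 0 0 3
  0 1 0 0 0
  0 3 0 0 0
After step 5: ants at (0,4),(0,4),(3,1)
  0 0 0 0 7
  0 0 0 0 2
  0 0 0 0 0
  0 4 0 0 0

0 0 0 0 7
0 0 0 0 2
0 0 0 0 0
0 4 0 0 0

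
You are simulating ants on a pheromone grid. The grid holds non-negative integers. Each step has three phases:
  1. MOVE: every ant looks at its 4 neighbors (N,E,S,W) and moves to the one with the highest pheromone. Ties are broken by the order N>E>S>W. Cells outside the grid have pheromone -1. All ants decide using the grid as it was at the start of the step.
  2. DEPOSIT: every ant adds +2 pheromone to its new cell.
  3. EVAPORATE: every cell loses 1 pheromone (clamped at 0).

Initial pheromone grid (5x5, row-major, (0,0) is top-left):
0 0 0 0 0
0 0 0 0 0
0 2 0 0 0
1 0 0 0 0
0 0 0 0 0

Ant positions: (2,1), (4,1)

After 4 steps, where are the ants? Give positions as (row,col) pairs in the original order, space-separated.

Step 1: ant0:(2,1)->N->(1,1) | ant1:(4,1)->N->(3,1)
  grid max=1 at (1,1)
Step 2: ant0:(1,1)->S->(2,1) | ant1:(3,1)->N->(2,1)
  grid max=4 at (2,1)
Step 3: ant0:(2,1)->N->(1,1) | ant1:(2,1)->N->(1,1)
  grid max=3 at (1,1)
Step 4: ant0:(1,1)->S->(2,1) | ant1:(1,1)->S->(2,1)
  grid max=6 at (2,1)

(2,1) (2,1)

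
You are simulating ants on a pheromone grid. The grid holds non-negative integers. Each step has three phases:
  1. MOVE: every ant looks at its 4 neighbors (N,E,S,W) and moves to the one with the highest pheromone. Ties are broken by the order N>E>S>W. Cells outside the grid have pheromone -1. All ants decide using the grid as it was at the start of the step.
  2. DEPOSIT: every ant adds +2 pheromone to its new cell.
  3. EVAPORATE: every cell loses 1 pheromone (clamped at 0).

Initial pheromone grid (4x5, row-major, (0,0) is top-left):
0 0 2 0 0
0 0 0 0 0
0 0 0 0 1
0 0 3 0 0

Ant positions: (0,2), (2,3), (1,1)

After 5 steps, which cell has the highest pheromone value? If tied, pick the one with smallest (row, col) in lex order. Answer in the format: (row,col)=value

Step 1: ant0:(0,2)->E->(0,3) | ant1:(2,3)->E->(2,4) | ant2:(1,1)->N->(0,1)
  grid max=2 at (2,4)
Step 2: ant0:(0,3)->W->(0,2) | ant1:(2,4)->N->(1,4) | ant2:(0,1)->E->(0,2)
  grid max=4 at (0,2)
Step 3: ant0:(0,2)->E->(0,3) | ant1:(1,4)->S->(2,4) | ant2:(0,2)->E->(0,3)
  grid max=3 at (0,2)
Step 4: ant0:(0,3)->W->(0,2) | ant1:(2,4)->N->(1,4) | ant2:(0,3)->W->(0,2)
  grid max=6 at (0,2)
Step 5: ant0:(0,2)->E->(0,3) | ant1:(1,4)->S->(2,4) | ant2:(0,2)->E->(0,3)
  grid max=5 at (0,2)
Final grid:
  0 0 5 5 0
  0 0 0 0 0
  0 0 0 0 2
  0 0 0 0 0
Max pheromone 5 at (0,2)

Answer: (0,2)=5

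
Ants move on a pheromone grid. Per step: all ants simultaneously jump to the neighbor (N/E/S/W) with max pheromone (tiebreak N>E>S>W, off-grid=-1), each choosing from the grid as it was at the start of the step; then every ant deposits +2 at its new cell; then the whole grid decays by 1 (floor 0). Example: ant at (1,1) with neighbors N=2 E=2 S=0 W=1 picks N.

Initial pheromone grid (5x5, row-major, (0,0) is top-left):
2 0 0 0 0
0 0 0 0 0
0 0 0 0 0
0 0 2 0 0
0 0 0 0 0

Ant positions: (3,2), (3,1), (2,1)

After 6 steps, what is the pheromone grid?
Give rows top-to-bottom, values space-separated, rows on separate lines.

After step 1: ants at (2,2),(3,2),(1,1)
  1 0 0 0 0
  0 1 0 0 0
  0 0 1 0 0
  0 0 3 0 0
  0 0 0 0 0
After step 2: ants at (3,2),(2,2),(0,1)
  0 1 0 0 0
  0 0 0 0 0
  0 0 2 0 0
  0 0 4 0 0
  0 0 0 0 0
After step 3: ants at (2,2),(3,2),(0,2)
  0 0 1 0 0
  0 0 0 0 0
  0 0 3 0 0
  0 0 5 0 0
  0 0 0 0 0
After step 4: ants at (3,2),(2,2),(0,3)
  0 0 0 1 0
  0 0 0 0 0
  0 0 4 0 0
  0 0 6 0 0
  0 0 0 0 0
After step 5: ants at (2,2),(3,2),(0,4)
  0 0 0 0 1
  0 0 0 0 0
  0 0 5 0 0
  0 0 7 0 0
  0 0 0 0 0
After step 6: ants at (3,2),(2,2),(1,4)
  0 0 0 0 0
  0 0 0 0 1
  0 0 6 0 0
  0 0 8 0 0
  0 0 0 0 0

0 0 0 0 0
0 0 0 0 1
0 0 6 0 0
0 0 8 0 0
0 0 0 0 0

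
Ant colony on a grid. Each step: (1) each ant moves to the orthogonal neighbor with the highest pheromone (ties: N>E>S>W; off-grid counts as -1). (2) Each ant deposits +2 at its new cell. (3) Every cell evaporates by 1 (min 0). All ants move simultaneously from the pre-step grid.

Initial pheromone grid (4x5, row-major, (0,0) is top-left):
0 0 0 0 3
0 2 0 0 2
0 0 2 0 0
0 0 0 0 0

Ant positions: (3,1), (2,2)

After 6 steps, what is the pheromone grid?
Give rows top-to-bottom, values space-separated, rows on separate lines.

After step 1: ants at (2,1),(1,2)
  0 0 0 0 2
  0 1 1 0 1
  0 1 1 0 0
  0 0 0 0 0
After step 2: ants at (1,1),(2,2)
  0 0 0 0 1
  0 2 0 0 0
  0 0 2 0 0
  0 0 0 0 0
After step 3: ants at (0,1),(1,2)
  0 1 0 0 0
  0 1 1 0 0
  0 0 1 0 0
  0 0 0 0 0
After step 4: ants at (1,1),(2,2)
  0 0 0 0 0
  0 2 0 0 0
  0 0 2 0 0
  0 0 0 0 0
After step 5: ants at (0,1),(1,2)
  0 1 0 0 0
  0 1 1 0 0
  0 0 1 0 0
  0 0 0 0 0
After step 6: ants at (1,1),(2,2)
  0 0 0 0 0
  0 2 0 0 0
  0 0 2 0 0
  0 0 0 0 0

0 0 0 0 0
0 2 0 0 0
0 0 2 0 0
0 0 0 0 0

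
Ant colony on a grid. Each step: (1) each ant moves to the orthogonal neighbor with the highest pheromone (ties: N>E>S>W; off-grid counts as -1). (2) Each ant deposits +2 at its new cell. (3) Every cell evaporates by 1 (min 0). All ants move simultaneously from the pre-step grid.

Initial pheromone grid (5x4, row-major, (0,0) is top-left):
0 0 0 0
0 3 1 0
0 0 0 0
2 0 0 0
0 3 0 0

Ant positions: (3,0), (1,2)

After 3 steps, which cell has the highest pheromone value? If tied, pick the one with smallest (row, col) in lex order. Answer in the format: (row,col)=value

Answer: (1,1)=4

Derivation:
Step 1: ant0:(3,0)->N->(2,0) | ant1:(1,2)->W->(1,1)
  grid max=4 at (1,1)
Step 2: ant0:(2,0)->S->(3,0) | ant1:(1,1)->N->(0,1)
  grid max=3 at (1,1)
Step 3: ant0:(3,0)->N->(2,0) | ant1:(0,1)->S->(1,1)
  grid max=4 at (1,1)
Final grid:
  0 0 0 0
  0 4 0 0
  1 0 0 0
  1 0 0 0
  0 0 0 0
Max pheromone 4 at (1,1)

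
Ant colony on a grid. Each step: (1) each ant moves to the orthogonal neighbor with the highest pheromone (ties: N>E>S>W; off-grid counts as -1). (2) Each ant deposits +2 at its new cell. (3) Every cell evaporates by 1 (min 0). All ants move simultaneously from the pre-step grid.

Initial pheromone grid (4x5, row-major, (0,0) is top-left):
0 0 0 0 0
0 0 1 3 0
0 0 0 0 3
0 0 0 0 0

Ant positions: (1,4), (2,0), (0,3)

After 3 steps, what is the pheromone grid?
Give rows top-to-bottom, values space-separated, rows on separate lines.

After step 1: ants at (2,4),(1,0),(1,3)
  0 0 0 0 0
  1 0 0 4 0
  0 0 0 0 4
  0 0 0 0 0
After step 2: ants at (1,4),(0,0),(0,3)
  1 0 0 1 0
  0 0 0 3 1
  0 0 0 0 3
  0 0 0 0 0
After step 3: ants at (2,4),(0,1),(1,3)
  0 1 0 0 0
  0 0 0 4 0
  0 0 0 0 4
  0 0 0 0 0

0 1 0 0 0
0 0 0 4 0
0 0 0 0 4
0 0 0 0 0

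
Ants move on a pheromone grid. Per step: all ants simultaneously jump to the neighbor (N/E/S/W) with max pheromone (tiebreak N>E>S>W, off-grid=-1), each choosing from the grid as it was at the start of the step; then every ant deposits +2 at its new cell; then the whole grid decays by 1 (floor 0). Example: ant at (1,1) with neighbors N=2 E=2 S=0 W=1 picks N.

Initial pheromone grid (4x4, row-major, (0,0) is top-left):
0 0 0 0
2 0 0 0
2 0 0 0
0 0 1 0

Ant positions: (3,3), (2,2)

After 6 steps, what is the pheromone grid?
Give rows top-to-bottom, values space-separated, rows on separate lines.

After step 1: ants at (3,2),(3,2)
  0 0 0 0
  1 0 0 0
  1 0 0 0
  0 0 4 0
After step 2: ants at (2,2),(2,2)
  0 0 0 0
  0 0 0 0
  0 0 3 0
  0 0 3 0
After step 3: ants at (3,2),(3,2)
  0 0 0 0
  0 0 0 0
  0 0 2 0
  0 0 6 0
After step 4: ants at (2,2),(2,2)
  0 0 0 0
  0 0 0 0
  0 0 5 0
  0 0 5 0
After step 5: ants at (3,2),(3,2)
  0 0 0 0
  0 0 0 0
  0 0 4 0
  0 0 8 0
After step 6: ants at (2,2),(2,2)
  0 0 0 0
  0 0 0 0
  0 0 7 0
  0 0 7 0

0 0 0 0
0 0 0 0
0 0 7 0
0 0 7 0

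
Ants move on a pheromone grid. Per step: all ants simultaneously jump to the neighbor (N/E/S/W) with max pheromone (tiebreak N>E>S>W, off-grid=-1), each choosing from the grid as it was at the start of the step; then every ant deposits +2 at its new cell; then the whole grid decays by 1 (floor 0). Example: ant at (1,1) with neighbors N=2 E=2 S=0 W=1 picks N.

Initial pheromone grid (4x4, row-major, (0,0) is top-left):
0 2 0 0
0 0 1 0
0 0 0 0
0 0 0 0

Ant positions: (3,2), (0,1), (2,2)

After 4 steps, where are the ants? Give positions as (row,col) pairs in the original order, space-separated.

Step 1: ant0:(3,2)->N->(2,2) | ant1:(0,1)->E->(0,2) | ant2:(2,2)->N->(1,2)
  grid max=2 at (1,2)
Step 2: ant0:(2,2)->N->(1,2) | ant1:(0,2)->S->(1,2) | ant2:(1,2)->N->(0,2)
  grid max=5 at (1,2)
Step 3: ant0:(1,2)->N->(0,2) | ant1:(1,2)->N->(0,2) | ant2:(0,2)->S->(1,2)
  grid max=6 at (1,2)
Step 4: ant0:(0,2)->S->(1,2) | ant1:(0,2)->S->(1,2) | ant2:(1,2)->N->(0,2)
  grid max=9 at (1,2)

(1,2) (1,2) (0,2)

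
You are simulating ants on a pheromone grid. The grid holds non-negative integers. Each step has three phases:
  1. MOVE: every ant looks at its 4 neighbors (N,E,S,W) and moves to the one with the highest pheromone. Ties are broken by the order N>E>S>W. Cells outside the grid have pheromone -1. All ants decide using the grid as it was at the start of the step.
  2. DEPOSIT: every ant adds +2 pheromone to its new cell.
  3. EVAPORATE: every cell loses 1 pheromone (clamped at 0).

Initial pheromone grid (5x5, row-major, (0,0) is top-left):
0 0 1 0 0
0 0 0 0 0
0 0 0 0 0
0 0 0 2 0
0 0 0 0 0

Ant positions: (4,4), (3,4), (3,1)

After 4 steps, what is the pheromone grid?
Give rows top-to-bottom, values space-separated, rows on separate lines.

After step 1: ants at (3,4),(3,3),(2,1)
  0 0 0 0 0
  0 0 0 0 0
  0 1 0 0 0
  0 0 0 3 1
  0 0 0 0 0
After step 2: ants at (3,3),(3,4),(1,1)
  0 0 0 0 0
  0 1 0 0 0
  0 0 0 0 0
  0 0 0 4 2
  0 0 0 0 0
After step 3: ants at (3,4),(3,3),(0,1)
  0 1 0 0 0
  0 0 0 0 0
  0 0 0 0 0
  0 0 0 5 3
  0 0 0 0 0
After step 4: ants at (3,3),(3,4),(0,2)
  0 0 1 0 0
  0 0 0 0 0
  0 0 0 0 0
  0 0 0 6 4
  0 0 0 0 0

0 0 1 0 0
0 0 0 0 0
0 0 0 0 0
0 0 0 6 4
0 0 0 0 0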